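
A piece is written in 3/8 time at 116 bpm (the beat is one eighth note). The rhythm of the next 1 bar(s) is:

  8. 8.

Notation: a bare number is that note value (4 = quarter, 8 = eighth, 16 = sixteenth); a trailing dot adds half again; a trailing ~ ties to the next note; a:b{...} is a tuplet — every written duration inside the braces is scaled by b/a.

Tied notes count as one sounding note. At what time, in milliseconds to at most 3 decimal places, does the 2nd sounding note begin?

note 2 onset = 3/2b = 775.862ms

1. 0.0ms @ 0 + 775.862ms (3/2)
2. 775.862ms @ 3/2 + 775.862ms (3/2)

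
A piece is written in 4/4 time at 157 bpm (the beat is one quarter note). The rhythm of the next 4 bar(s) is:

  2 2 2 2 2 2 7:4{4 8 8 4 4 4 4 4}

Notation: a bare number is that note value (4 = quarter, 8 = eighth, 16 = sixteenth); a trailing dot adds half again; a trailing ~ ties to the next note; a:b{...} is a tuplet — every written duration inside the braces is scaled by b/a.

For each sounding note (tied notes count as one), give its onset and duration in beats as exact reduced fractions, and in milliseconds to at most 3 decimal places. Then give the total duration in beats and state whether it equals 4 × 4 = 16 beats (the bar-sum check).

1) 0.0ms=0b +764.331ms=2b
2) 764.331ms=2b +764.331ms=2b
3) 1528.662ms=4b +764.331ms=2b
4) 2292.994ms=6b +764.331ms=2b
5) 3057.325ms=8b +764.331ms=2b
6) 3821.656ms=10b +764.331ms=2b
7) 4585.987ms=12b +218.38ms=4/7b
8) 4804.368ms=88/7b +109.19ms=2/7b
9) 4913.558ms=90/7b +109.19ms=2/7b
10) 5022.748ms=92/7b +218.38ms=4/7b
11) 5241.128ms=96/7b +218.38ms=4/7b
12) 5459.509ms=100/7b +218.38ms=4/7b
13) 5677.889ms=104/7b +218.38ms=4/7b
14) 5896.269ms=108/7b +218.38ms=4/7b
Σ=16b of 16 (157bpm 4/4) — PASS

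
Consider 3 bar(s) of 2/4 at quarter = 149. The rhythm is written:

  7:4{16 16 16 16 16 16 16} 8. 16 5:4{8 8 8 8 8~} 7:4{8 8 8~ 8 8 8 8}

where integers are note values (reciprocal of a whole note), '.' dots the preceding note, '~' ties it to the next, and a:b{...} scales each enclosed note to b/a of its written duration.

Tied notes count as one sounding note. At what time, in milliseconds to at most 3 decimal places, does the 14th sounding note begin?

note 14 onset = 18/5b = 1449.664ms

1. 0.0ms @ 0 + 57.526ms (1/7)
2. 57.526ms @ 1/7 + 57.526ms (1/7)
3. 115.053ms @ 2/7 + 57.526ms (1/7)
4. 172.579ms @ 3/7 + 57.526ms (1/7)
5. 230.105ms @ 4/7 + 57.526ms (1/7)
6. 287.632ms @ 5/7 + 57.526ms (1/7)
7. 345.158ms @ 6/7 + 57.526ms (1/7)
8. 402.685ms @ 1 + 302.013ms (3/4)
9. 704.698ms @ 7/4 + 100.671ms (1/4)
10. 805.369ms @ 2 + 161.074ms (2/5)
11. 966.443ms @ 12/5 + 161.074ms (2/5)
12. 1127.517ms @ 14/5 + 161.074ms (2/5)
13. 1288.591ms @ 16/5 + 161.074ms (2/5)
14. 1449.664ms @ 18/5 + 276.127ms (24/35)
15. 1725.791ms @ 30/7 + 115.053ms (2/7)
16. 1840.844ms @ 32/7 + 230.105ms (4/7)
17. 2070.949ms @ 36/7 + 115.053ms (2/7)
18. 2186.002ms @ 38/7 + 115.053ms (2/7)
19. 2301.055ms @ 40/7 + 115.053ms (2/7)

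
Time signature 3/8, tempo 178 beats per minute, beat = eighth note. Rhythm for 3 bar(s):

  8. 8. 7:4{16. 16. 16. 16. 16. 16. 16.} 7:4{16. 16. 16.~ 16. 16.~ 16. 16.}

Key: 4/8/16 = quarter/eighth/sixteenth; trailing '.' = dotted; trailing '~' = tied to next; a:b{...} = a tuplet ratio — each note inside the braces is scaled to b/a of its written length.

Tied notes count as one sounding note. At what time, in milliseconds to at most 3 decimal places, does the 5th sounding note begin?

note 5 onset = 27/7b = 1300.161ms

1. 0.0ms @ 0 + 505.618ms (3/2)
2. 505.618ms @ 3/2 + 505.618ms (3/2)
3. 1011.236ms @ 3 + 144.462ms (3/7)
4. 1155.698ms @ 24/7 + 144.462ms (3/7)
5. 1300.161ms @ 27/7 + 144.462ms (3/7)
6. 1444.623ms @ 30/7 + 144.462ms (3/7)
7. 1589.085ms @ 33/7 + 144.462ms (3/7)
8. 1733.547ms @ 36/7 + 144.462ms (3/7)
9. 1878.01ms @ 39/7 + 144.462ms (3/7)
10. 2022.472ms @ 6 + 144.462ms (3/7)
11. 2166.934ms @ 45/7 + 144.462ms (3/7)
12. 2311.396ms @ 48/7 + 288.925ms (6/7)
13. 2600.321ms @ 54/7 + 288.925ms (6/7)
14. 2889.246ms @ 60/7 + 144.462ms (3/7)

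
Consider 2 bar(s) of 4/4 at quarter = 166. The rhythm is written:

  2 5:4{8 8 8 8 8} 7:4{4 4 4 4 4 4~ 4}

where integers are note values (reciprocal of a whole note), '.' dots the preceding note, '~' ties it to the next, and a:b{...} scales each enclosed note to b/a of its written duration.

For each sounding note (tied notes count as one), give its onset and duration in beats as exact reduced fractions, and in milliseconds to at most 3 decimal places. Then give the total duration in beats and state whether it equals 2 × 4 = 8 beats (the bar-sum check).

1) 0.0ms=0b +722.892ms=2b
2) 722.892ms=2b +144.578ms=2/5b
3) 867.47ms=12/5b +144.578ms=2/5b
4) 1012.048ms=14/5b +144.578ms=2/5b
5) 1156.627ms=16/5b +144.578ms=2/5b
6) 1301.205ms=18/5b +144.578ms=2/5b
7) 1445.783ms=4b +206.54ms=4/7b
8) 1652.324ms=32/7b +206.54ms=4/7b
9) 1858.864ms=36/7b +206.54ms=4/7b
10) 2065.404ms=40/7b +206.54ms=4/7b
11) 2271.945ms=44/7b +206.54ms=4/7b
12) 2478.485ms=48/7b +413.081ms=8/7b
Σ=8b of 8 (166bpm 4/4) — PASS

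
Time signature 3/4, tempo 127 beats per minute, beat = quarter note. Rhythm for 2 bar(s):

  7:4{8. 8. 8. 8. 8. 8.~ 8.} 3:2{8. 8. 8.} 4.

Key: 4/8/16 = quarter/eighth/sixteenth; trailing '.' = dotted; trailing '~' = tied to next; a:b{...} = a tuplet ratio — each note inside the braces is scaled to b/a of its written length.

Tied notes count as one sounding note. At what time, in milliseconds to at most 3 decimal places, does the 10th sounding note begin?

note 10 onset = 9/2b = 2125.984ms

1. 0.0ms @ 0 + 202.475ms (3/7)
2. 202.475ms @ 3/7 + 202.475ms (3/7)
3. 404.949ms @ 6/7 + 202.475ms (3/7)
4. 607.424ms @ 9/7 + 202.475ms (3/7)
5. 809.899ms @ 12/7 + 202.475ms (3/7)
6. 1012.373ms @ 15/7 + 404.949ms (6/7)
7. 1417.323ms @ 3 + 236.22ms (1/2)
8. 1653.543ms @ 7/2 + 236.22ms (1/2)
9. 1889.764ms @ 4 + 236.22ms (1/2)
10. 2125.984ms @ 9/2 + 708.661ms (3/2)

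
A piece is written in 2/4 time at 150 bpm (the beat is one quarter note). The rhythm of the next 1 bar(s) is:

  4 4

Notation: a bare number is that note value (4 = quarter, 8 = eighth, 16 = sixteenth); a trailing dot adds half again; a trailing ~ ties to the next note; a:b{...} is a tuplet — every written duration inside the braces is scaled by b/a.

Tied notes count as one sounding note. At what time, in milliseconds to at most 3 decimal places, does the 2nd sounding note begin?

note 2 onset = 1b = 400.0ms

1. 0.0ms @ 0 + 400.0ms (1)
2. 400.0ms @ 1 + 400.0ms (1)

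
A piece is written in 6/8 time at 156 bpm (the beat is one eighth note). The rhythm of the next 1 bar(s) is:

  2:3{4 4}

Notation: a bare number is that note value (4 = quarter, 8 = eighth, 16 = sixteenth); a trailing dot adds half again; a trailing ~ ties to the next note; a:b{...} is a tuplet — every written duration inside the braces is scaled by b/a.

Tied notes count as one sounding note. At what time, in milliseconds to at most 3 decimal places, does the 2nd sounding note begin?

1. 0.0ms @ 0 + 1153.846ms (3)
2. 1153.846ms @ 3 + 1153.846ms (3)

note 2 onset = 3b = 1153.846ms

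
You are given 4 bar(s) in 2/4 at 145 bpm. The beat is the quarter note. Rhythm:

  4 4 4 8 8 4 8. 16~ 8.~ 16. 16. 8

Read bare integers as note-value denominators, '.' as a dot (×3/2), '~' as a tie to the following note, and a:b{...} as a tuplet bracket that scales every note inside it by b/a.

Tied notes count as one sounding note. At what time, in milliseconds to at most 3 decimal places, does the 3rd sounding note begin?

note 3 onset = 2b = 827.586ms

1. 0.0ms @ 0 + 413.793ms (1)
2. 413.793ms @ 1 + 413.793ms (1)
3. 827.586ms @ 2 + 413.793ms (1)
4. 1241.379ms @ 3 + 206.897ms (1/2)
5. 1448.276ms @ 7/2 + 206.897ms (1/2)
6. 1655.172ms @ 4 + 413.793ms (1)
7. 2068.966ms @ 5 + 310.345ms (3/4)
8. 2379.31ms @ 23/4 + 568.966ms (11/8)
9. 2948.276ms @ 57/8 + 155.172ms (3/8)
10. 3103.448ms @ 15/2 + 206.897ms (1/2)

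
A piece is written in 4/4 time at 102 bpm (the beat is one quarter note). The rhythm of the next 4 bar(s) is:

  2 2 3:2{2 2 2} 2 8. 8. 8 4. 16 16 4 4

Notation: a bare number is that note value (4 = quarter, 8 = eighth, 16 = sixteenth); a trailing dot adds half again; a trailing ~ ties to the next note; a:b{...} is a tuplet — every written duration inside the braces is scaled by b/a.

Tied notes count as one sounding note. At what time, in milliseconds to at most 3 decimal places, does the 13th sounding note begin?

note 13 onset = 14b = 8235.294ms

1. 0.0ms @ 0 + 1176.471ms (2)
2. 1176.471ms @ 2 + 1176.471ms (2)
3. 2352.941ms @ 4 + 784.314ms (4/3)
4. 3137.255ms @ 16/3 + 784.314ms (4/3)
5. 3921.569ms @ 20/3 + 784.314ms (4/3)
6. 4705.882ms @ 8 + 1176.471ms (2)
7. 5882.353ms @ 10 + 441.176ms (3/4)
8. 6323.529ms @ 43/4 + 441.176ms (3/4)
9. 6764.706ms @ 23/2 + 294.118ms (1/2)
10. 7058.824ms @ 12 + 882.353ms (3/2)
11. 7941.176ms @ 27/2 + 147.059ms (1/4)
12. 8088.235ms @ 55/4 + 147.059ms (1/4)
13. 8235.294ms @ 14 + 588.235ms (1)
14. 8823.529ms @ 15 + 588.235ms (1)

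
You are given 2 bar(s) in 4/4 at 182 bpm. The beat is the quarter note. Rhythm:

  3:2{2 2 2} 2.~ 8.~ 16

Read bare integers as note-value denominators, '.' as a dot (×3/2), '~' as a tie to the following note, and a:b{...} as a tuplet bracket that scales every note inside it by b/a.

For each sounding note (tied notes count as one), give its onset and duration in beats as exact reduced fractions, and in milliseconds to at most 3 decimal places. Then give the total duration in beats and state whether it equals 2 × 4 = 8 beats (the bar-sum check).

1) 0.0ms=0b +439.56ms=4/3b
2) 439.56ms=4/3b +439.56ms=4/3b
3) 879.121ms=8/3b +439.56ms=4/3b
4) 1318.681ms=4b +1318.681ms=4b
Σ=8b of 8 (182bpm 4/4) — PASS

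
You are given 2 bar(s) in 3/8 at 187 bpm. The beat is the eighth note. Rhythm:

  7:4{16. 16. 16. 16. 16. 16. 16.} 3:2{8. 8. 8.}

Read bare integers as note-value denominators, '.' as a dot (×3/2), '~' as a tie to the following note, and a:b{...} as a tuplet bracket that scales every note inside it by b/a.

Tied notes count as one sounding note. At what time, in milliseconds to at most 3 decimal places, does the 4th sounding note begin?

1. 0.0ms @ 0 + 137.51ms (3/7)
2. 137.51ms @ 3/7 + 137.51ms (3/7)
3. 275.019ms @ 6/7 + 137.51ms (3/7)
4. 412.529ms @ 9/7 + 137.51ms (3/7)
5. 550.038ms @ 12/7 + 137.51ms (3/7)
6. 687.548ms @ 15/7 + 137.51ms (3/7)
7. 825.057ms @ 18/7 + 137.51ms (3/7)
8. 962.567ms @ 3 + 320.856ms (1)
9. 1283.422ms @ 4 + 320.856ms (1)
10. 1604.278ms @ 5 + 320.856ms (1)

note 4 onset = 9/7b = 412.529ms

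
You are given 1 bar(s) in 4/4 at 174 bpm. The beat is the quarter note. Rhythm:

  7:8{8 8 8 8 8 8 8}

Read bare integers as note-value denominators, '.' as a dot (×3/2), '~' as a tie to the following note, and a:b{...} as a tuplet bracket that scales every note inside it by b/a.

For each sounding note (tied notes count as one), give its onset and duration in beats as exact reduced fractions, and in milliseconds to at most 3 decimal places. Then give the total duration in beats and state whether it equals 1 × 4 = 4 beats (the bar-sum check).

1) 0.0ms=0b +197.044ms=4/7b
2) 197.044ms=4/7b +197.044ms=4/7b
3) 394.089ms=8/7b +197.044ms=4/7b
4) 591.133ms=12/7b +197.044ms=4/7b
5) 788.177ms=16/7b +197.044ms=4/7b
6) 985.222ms=20/7b +197.044ms=4/7b
7) 1182.266ms=24/7b +197.044ms=4/7b
Σ=4b of 4 (174bpm 4/4) — PASS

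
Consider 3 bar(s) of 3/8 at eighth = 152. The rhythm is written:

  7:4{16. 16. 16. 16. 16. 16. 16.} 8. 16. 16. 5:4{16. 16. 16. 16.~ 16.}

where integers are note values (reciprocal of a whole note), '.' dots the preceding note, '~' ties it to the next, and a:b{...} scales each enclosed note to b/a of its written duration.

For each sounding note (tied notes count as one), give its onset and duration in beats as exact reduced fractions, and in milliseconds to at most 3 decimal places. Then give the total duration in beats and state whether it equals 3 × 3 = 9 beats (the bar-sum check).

1) 0.0ms=0b +169.173ms=3/7b
2) 169.173ms=3/7b +169.173ms=3/7b
3) 338.346ms=6/7b +169.173ms=3/7b
4) 507.519ms=9/7b +169.173ms=3/7b
5) 676.692ms=12/7b +169.173ms=3/7b
6) 845.865ms=15/7b +169.173ms=3/7b
7) 1015.038ms=18/7b +169.173ms=3/7b
8) 1184.211ms=3b +592.105ms=3/2b
9) 1776.316ms=9/2b +296.053ms=3/4b
10) 2072.368ms=21/4b +296.053ms=3/4b
11) 2368.421ms=6b +236.842ms=3/5b
12) 2605.263ms=33/5b +236.842ms=3/5b
13) 2842.105ms=36/5b +236.842ms=3/5b
14) 3078.947ms=39/5b +473.684ms=6/5b
Σ=9b of 9 (152bpm 3/8) — PASS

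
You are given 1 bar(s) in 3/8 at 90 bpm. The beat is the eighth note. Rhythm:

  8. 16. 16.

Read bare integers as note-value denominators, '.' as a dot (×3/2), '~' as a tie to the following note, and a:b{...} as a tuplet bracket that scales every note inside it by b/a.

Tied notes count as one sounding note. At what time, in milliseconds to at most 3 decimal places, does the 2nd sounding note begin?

1. 0.0ms @ 0 + 1000.0ms (3/2)
2. 1000.0ms @ 3/2 + 500.0ms (3/4)
3. 1500.0ms @ 9/4 + 500.0ms (3/4)

note 2 onset = 3/2b = 1000.0ms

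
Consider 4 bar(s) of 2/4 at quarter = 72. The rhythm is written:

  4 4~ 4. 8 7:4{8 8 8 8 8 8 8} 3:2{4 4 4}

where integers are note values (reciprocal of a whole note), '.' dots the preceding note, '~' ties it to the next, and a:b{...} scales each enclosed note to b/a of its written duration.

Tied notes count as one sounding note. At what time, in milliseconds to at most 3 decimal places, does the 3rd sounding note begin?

1. 0.0ms @ 0 + 833.333ms (1)
2. 833.333ms @ 1 + 2083.333ms (5/2)
3. 2916.667ms @ 7/2 + 416.667ms (1/2)
4. 3333.333ms @ 4 + 238.095ms (2/7)
5. 3571.429ms @ 30/7 + 238.095ms (2/7)
6. 3809.524ms @ 32/7 + 238.095ms (2/7)
7. 4047.619ms @ 34/7 + 238.095ms (2/7)
8. 4285.714ms @ 36/7 + 238.095ms (2/7)
9. 4523.81ms @ 38/7 + 238.095ms (2/7)
10. 4761.905ms @ 40/7 + 238.095ms (2/7)
11. 5000.0ms @ 6 + 555.556ms (2/3)
12. 5555.556ms @ 20/3 + 555.556ms (2/3)
13. 6111.111ms @ 22/3 + 555.556ms (2/3)

note 3 onset = 7/2b = 2916.667ms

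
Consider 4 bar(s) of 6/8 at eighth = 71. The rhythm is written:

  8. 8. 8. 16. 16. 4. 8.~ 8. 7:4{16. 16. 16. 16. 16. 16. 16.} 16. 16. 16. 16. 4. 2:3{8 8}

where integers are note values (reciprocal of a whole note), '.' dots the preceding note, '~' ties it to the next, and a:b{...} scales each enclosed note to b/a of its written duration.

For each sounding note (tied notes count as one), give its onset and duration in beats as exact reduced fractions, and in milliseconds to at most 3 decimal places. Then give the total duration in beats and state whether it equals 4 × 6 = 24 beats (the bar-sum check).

1) 0.0ms=0b +1267.606ms=3/2b
2) 1267.606ms=3/2b +1267.606ms=3/2b
3) 2535.211ms=3b +1267.606ms=3/2b
4) 3802.817ms=9/2b +633.803ms=3/4b
5) 4436.62ms=21/4b +633.803ms=3/4b
6) 5070.423ms=6b +2535.211ms=3b
7) 7605.634ms=9b +2535.211ms=3b
8) 10140.845ms=12b +362.173ms=3/7b
9) 10503.018ms=87/7b +362.173ms=3/7b
10) 10865.191ms=90/7b +362.173ms=3/7b
11) 11227.364ms=93/7b +362.173ms=3/7b
12) 11589.537ms=96/7b +362.173ms=3/7b
13) 11951.71ms=99/7b +362.173ms=3/7b
14) 12313.883ms=102/7b +362.173ms=3/7b
15) 12676.056ms=15b +633.803ms=3/4b
16) 13309.859ms=63/4b +633.803ms=3/4b
17) 13943.662ms=33/2b +633.803ms=3/4b
18) 14577.465ms=69/4b +633.803ms=3/4b
19) 15211.268ms=18b +2535.211ms=3b
20) 17746.479ms=21b +1267.606ms=3/2b
21) 19014.085ms=45/2b +1267.606ms=3/2b
Σ=24b of 24 (71bpm 6/8) — PASS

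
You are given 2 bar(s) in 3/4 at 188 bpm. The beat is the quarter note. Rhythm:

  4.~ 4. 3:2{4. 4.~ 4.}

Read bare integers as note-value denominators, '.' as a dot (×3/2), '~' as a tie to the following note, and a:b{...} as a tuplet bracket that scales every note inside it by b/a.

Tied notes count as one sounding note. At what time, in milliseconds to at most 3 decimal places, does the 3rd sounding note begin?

1. 0.0ms @ 0 + 957.447ms (3)
2. 957.447ms @ 3 + 319.149ms (1)
3. 1276.596ms @ 4 + 638.298ms (2)

note 3 onset = 4b = 1276.596ms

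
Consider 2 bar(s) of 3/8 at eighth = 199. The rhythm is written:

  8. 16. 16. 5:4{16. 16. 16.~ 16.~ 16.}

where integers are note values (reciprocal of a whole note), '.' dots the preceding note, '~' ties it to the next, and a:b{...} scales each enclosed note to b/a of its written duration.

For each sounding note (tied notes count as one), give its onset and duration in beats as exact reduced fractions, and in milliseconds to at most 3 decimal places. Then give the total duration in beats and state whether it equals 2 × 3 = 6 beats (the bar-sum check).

1) 0.0ms=0b +452.261ms=3/2b
2) 452.261ms=3/2b +226.131ms=3/4b
3) 678.392ms=9/4b +226.131ms=3/4b
4) 904.523ms=3b +180.905ms=3/5b
5) 1085.427ms=18/5b +180.905ms=3/5b
6) 1266.332ms=21/5b +542.714ms=9/5b
Σ=6b of 6 (199bpm 3/8) — PASS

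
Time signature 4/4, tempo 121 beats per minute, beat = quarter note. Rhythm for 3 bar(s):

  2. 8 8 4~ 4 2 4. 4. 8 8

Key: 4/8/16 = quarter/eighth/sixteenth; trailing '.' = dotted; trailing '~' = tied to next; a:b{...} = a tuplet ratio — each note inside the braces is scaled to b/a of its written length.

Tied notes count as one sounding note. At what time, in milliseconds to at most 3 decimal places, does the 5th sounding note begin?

1. 0.0ms @ 0 + 1487.603ms (3)
2. 1487.603ms @ 3 + 247.934ms (1/2)
3. 1735.537ms @ 7/2 + 247.934ms (1/2)
4. 1983.471ms @ 4 + 991.736ms (2)
5. 2975.207ms @ 6 + 991.736ms (2)
6. 3966.942ms @ 8 + 743.802ms (3/2)
7. 4710.744ms @ 19/2 + 743.802ms (3/2)
8. 5454.545ms @ 11 + 247.934ms (1/2)
9. 5702.479ms @ 23/2 + 247.934ms (1/2)

note 5 onset = 6b = 2975.207ms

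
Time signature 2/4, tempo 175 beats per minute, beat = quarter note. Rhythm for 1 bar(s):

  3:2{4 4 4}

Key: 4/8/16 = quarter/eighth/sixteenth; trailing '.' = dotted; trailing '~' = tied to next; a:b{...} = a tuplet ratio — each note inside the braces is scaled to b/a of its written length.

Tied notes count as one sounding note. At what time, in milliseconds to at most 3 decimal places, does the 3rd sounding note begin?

note 3 onset = 4/3b = 457.143ms

1. 0.0ms @ 0 + 228.571ms (2/3)
2. 228.571ms @ 2/3 + 228.571ms (2/3)
3. 457.143ms @ 4/3 + 228.571ms (2/3)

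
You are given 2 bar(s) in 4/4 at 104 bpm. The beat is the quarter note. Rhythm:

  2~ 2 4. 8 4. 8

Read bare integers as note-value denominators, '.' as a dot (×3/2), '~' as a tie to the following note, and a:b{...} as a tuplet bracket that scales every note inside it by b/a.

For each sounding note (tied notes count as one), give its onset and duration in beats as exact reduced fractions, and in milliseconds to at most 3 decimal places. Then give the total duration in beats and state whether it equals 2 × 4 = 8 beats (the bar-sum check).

1) 0.0ms=0b +2307.692ms=4b
2) 2307.692ms=4b +865.385ms=3/2b
3) 3173.077ms=11/2b +288.462ms=1/2b
4) 3461.538ms=6b +865.385ms=3/2b
5) 4326.923ms=15/2b +288.462ms=1/2b
Σ=8b of 8 (104bpm 4/4) — PASS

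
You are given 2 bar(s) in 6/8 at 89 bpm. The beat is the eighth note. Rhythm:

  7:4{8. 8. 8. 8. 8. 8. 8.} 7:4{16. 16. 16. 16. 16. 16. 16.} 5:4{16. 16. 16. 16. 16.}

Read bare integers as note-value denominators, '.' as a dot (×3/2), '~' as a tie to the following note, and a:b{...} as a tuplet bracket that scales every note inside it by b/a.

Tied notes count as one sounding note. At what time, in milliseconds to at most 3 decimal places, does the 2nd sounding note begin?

1. 0.0ms @ 0 + 577.849ms (6/7)
2. 577.849ms @ 6/7 + 577.849ms (6/7)
3. 1155.698ms @ 12/7 + 577.849ms (6/7)
4. 1733.547ms @ 18/7 + 577.849ms (6/7)
5. 2311.396ms @ 24/7 + 577.849ms (6/7)
6. 2889.246ms @ 30/7 + 577.849ms (6/7)
7. 3467.095ms @ 36/7 + 577.849ms (6/7)
8. 4044.944ms @ 6 + 288.925ms (3/7)
9. 4333.868ms @ 45/7 + 288.925ms (3/7)
10. 4622.793ms @ 48/7 + 288.925ms (3/7)
11. 4911.717ms @ 51/7 + 288.925ms (3/7)
12. 5200.642ms @ 54/7 + 288.925ms (3/7)
13. 5489.567ms @ 57/7 + 288.925ms (3/7)
14. 5778.491ms @ 60/7 + 288.925ms (3/7)
15. 6067.416ms @ 9 + 404.494ms (3/5)
16. 6471.91ms @ 48/5 + 404.494ms (3/5)
17. 6876.404ms @ 51/5 + 404.494ms (3/5)
18. 7280.899ms @ 54/5 + 404.494ms (3/5)
19. 7685.393ms @ 57/5 + 404.494ms (3/5)

note 2 onset = 6/7b = 577.849ms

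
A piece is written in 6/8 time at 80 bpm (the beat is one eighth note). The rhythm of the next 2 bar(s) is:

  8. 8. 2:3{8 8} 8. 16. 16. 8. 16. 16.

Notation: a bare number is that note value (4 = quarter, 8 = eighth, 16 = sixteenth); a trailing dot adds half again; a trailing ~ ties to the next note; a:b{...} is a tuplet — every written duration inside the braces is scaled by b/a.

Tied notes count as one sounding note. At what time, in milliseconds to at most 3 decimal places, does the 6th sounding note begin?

note 6 onset = 15/2b = 5625.0ms

1. 0.0ms @ 0 + 1125.0ms (3/2)
2. 1125.0ms @ 3/2 + 1125.0ms (3/2)
3. 2250.0ms @ 3 + 1125.0ms (3/2)
4. 3375.0ms @ 9/2 + 1125.0ms (3/2)
5. 4500.0ms @ 6 + 1125.0ms (3/2)
6. 5625.0ms @ 15/2 + 562.5ms (3/4)
7. 6187.5ms @ 33/4 + 562.5ms (3/4)
8. 6750.0ms @ 9 + 1125.0ms (3/2)
9. 7875.0ms @ 21/2 + 562.5ms (3/4)
10. 8437.5ms @ 45/4 + 562.5ms (3/4)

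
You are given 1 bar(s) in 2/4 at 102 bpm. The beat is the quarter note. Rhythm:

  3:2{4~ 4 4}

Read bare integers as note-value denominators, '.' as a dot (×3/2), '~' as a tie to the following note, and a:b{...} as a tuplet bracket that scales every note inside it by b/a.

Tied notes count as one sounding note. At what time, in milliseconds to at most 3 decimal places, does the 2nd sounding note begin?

1. 0.0ms @ 0 + 784.314ms (4/3)
2. 784.314ms @ 4/3 + 392.157ms (2/3)

note 2 onset = 4/3b = 784.314ms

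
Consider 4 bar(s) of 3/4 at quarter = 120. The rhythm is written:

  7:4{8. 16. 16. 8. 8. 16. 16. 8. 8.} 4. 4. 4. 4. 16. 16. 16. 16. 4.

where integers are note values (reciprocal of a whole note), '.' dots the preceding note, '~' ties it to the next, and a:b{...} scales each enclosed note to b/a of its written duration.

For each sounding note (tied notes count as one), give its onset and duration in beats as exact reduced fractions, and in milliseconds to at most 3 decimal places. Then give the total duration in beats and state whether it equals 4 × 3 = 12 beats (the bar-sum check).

1) 0.0ms=0b +214.286ms=3/7b
2) 214.286ms=3/7b +107.143ms=3/14b
3) 321.429ms=9/14b +107.143ms=3/14b
4) 428.571ms=6/7b +214.286ms=3/7b
5) 642.857ms=9/7b +214.286ms=3/7b
6) 857.143ms=12/7b +107.143ms=3/14b
7) 964.286ms=27/14b +107.143ms=3/14b
8) 1071.429ms=15/7b +214.286ms=3/7b
9) 1285.714ms=18/7b +214.286ms=3/7b
10) 1500.0ms=3b +750.0ms=3/2b
11) 2250.0ms=9/2b +750.0ms=3/2b
12) 3000.0ms=6b +750.0ms=3/2b
13) 3750.0ms=15/2b +750.0ms=3/2b
14) 4500.0ms=9b +187.5ms=3/8b
15) 4687.5ms=75/8b +187.5ms=3/8b
16) 4875.0ms=39/4b +187.5ms=3/8b
17) 5062.5ms=81/8b +187.5ms=3/8b
18) 5250.0ms=21/2b +750.0ms=3/2b
Σ=12b of 12 (120bpm 3/4) — PASS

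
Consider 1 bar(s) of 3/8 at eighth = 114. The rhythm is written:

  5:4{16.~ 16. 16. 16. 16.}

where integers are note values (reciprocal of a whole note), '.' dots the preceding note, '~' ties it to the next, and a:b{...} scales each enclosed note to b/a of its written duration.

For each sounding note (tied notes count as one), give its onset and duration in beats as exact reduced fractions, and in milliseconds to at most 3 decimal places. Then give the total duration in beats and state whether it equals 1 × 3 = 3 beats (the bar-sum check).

1) 0.0ms=0b +631.579ms=6/5b
2) 631.579ms=6/5b +315.789ms=3/5b
3) 947.368ms=9/5b +315.789ms=3/5b
4) 1263.158ms=12/5b +315.789ms=3/5b
Σ=3b of 3 (114bpm 3/8) — PASS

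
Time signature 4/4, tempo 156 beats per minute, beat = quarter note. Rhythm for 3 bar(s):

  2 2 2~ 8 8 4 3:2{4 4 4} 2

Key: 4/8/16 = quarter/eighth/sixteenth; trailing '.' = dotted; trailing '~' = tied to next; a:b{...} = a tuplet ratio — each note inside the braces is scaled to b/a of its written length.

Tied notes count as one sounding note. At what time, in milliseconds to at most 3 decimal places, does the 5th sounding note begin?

1. 0.0ms @ 0 + 769.231ms (2)
2. 769.231ms @ 2 + 769.231ms (2)
3. 1538.462ms @ 4 + 961.538ms (5/2)
4. 2500.0ms @ 13/2 + 192.308ms (1/2)
5. 2692.308ms @ 7 + 384.615ms (1)
6. 3076.923ms @ 8 + 256.41ms (2/3)
7. 3333.333ms @ 26/3 + 256.41ms (2/3)
8. 3589.744ms @ 28/3 + 256.41ms (2/3)
9. 3846.154ms @ 10 + 769.231ms (2)

note 5 onset = 7b = 2692.308ms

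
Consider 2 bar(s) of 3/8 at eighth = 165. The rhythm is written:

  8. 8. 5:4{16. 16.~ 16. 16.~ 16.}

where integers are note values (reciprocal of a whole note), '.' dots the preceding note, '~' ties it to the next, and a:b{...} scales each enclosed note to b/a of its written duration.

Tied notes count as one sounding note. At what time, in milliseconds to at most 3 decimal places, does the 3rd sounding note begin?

1. 0.0ms @ 0 + 545.455ms (3/2)
2. 545.455ms @ 3/2 + 545.455ms (3/2)
3. 1090.909ms @ 3 + 218.182ms (3/5)
4. 1309.091ms @ 18/5 + 436.364ms (6/5)
5. 1745.455ms @ 24/5 + 436.364ms (6/5)

note 3 onset = 3b = 1090.909ms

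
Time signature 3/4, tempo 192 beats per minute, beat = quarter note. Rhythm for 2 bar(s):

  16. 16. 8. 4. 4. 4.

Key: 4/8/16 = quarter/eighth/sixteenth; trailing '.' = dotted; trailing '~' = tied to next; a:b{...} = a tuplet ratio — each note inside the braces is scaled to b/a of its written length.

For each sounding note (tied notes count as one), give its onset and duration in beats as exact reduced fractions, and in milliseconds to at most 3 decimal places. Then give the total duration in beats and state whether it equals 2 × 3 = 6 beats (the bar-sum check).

1) 0.0ms=0b +117.188ms=3/8b
2) 117.188ms=3/8b +117.188ms=3/8b
3) 234.375ms=3/4b +234.375ms=3/4b
4) 468.75ms=3/2b +468.75ms=3/2b
5) 937.5ms=3b +468.75ms=3/2b
6) 1406.25ms=9/2b +468.75ms=3/2b
Σ=6b of 6 (192bpm 3/4) — PASS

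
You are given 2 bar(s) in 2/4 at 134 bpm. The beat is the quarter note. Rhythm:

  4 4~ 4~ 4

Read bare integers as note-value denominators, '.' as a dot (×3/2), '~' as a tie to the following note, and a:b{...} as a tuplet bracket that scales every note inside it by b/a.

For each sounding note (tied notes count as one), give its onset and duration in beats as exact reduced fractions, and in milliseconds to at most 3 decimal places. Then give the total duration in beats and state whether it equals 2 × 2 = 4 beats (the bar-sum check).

1) 0.0ms=0b +447.761ms=1b
2) 447.761ms=1b +1343.284ms=3b
Σ=4b of 4 (134bpm 2/4) — PASS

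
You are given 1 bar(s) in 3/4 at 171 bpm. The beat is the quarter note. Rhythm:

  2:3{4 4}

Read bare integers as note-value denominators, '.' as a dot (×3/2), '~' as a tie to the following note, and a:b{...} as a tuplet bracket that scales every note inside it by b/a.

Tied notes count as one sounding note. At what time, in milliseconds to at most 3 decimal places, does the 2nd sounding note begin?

note 2 onset = 3/2b = 526.316ms

1. 0.0ms @ 0 + 526.316ms (3/2)
2. 526.316ms @ 3/2 + 526.316ms (3/2)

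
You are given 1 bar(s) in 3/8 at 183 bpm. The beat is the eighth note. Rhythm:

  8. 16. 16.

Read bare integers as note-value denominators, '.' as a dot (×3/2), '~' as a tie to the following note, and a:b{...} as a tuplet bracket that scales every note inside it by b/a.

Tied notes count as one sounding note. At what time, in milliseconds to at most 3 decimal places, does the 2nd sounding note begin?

note 2 onset = 3/2b = 491.803ms

1. 0.0ms @ 0 + 491.803ms (3/2)
2. 491.803ms @ 3/2 + 245.902ms (3/4)
3. 737.705ms @ 9/4 + 245.902ms (3/4)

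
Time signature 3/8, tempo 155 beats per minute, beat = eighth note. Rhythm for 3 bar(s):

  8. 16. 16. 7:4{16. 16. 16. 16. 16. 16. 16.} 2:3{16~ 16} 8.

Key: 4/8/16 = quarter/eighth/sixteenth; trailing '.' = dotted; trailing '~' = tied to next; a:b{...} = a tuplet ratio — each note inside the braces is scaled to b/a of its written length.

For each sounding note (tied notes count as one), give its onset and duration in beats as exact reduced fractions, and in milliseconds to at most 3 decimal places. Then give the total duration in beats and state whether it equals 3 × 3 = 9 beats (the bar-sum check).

1) 0.0ms=0b +580.645ms=3/2b
2) 580.645ms=3/2b +290.323ms=3/4b
3) 870.968ms=9/4b +290.323ms=3/4b
4) 1161.29ms=3b +165.899ms=3/7b
5) 1327.189ms=24/7b +165.899ms=3/7b
6) 1493.088ms=27/7b +165.899ms=3/7b
7) 1658.986ms=30/7b +165.899ms=3/7b
8) 1824.885ms=33/7b +165.899ms=3/7b
9) 1990.783ms=36/7b +165.899ms=3/7b
10) 2156.682ms=39/7b +165.899ms=3/7b
11) 2322.581ms=6b +580.645ms=3/2b
12) 2903.226ms=15/2b +580.645ms=3/2b
Σ=9b of 9 (155bpm 3/8) — PASS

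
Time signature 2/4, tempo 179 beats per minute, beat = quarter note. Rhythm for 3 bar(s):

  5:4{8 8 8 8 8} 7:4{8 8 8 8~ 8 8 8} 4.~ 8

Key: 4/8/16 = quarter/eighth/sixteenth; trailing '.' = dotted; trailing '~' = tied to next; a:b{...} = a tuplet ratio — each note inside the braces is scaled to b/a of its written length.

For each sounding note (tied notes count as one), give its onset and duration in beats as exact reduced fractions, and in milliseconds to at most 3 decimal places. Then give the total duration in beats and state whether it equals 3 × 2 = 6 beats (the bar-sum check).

1) 0.0ms=0b +134.078ms=2/5b
2) 134.078ms=2/5b +134.078ms=2/5b
3) 268.156ms=4/5b +134.078ms=2/5b
4) 402.235ms=6/5b +134.078ms=2/5b
5) 536.313ms=8/5b +134.078ms=2/5b
6) 670.391ms=2b +95.77ms=2/7b
7) 766.161ms=16/7b +95.77ms=2/7b
8) 861.931ms=18/7b +95.77ms=2/7b
9) 957.702ms=20/7b +191.54ms=4/7b
10) 1149.242ms=24/7b +95.77ms=2/7b
11) 1245.012ms=26/7b +95.77ms=2/7b
12) 1340.782ms=4b +670.391ms=2b
Σ=6b of 6 (179bpm 2/4) — PASS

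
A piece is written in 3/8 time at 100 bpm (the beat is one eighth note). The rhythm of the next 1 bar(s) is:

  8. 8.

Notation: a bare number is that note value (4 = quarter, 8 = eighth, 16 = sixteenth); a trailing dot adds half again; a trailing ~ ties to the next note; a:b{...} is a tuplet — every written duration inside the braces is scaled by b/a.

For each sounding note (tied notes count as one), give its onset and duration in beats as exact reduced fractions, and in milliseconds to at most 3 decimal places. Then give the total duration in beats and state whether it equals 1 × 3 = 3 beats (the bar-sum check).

1) 0.0ms=0b +900.0ms=3/2b
2) 900.0ms=3/2b +900.0ms=3/2b
Σ=3b of 3 (100bpm 3/8) — PASS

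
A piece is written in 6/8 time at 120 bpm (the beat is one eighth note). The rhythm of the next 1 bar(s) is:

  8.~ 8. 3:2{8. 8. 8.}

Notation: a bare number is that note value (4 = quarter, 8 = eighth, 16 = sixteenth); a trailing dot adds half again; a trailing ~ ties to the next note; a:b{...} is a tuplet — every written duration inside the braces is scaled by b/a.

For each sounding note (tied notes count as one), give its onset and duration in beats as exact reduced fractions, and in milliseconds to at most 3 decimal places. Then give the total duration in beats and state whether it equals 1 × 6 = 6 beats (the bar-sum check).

1) 0.0ms=0b +1500.0ms=3b
2) 1500.0ms=3b +500.0ms=1b
3) 2000.0ms=4b +500.0ms=1b
4) 2500.0ms=5b +500.0ms=1b
Σ=6b of 6 (120bpm 6/8) — PASS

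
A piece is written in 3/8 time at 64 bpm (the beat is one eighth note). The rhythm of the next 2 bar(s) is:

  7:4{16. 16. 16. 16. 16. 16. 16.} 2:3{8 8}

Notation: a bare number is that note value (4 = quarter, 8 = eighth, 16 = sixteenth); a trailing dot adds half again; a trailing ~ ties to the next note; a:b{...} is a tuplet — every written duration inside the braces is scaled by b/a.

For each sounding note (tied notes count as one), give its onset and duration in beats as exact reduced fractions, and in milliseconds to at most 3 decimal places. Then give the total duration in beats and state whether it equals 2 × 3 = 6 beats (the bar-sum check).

1) 0.0ms=0b +401.786ms=3/7b
2) 401.786ms=3/7b +401.786ms=3/7b
3) 803.571ms=6/7b +401.786ms=3/7b
4) 1205.357ms=9/7b +401.786ms=3/7b
5) 1607.143ms=12/7b +401.786ms=3/7b
6) 2008.929ms=15/7b +401.786ms=3/7b
7) 2410.714ms=18/7b +401.786ms=3/7b
8) 2812.5ms=3b +1406.25ms=3/2b
9) 4218.75ms=9/2b +1406.25ms=3/2b
Σ=6b of 6 (64bpm 3/8) — PASS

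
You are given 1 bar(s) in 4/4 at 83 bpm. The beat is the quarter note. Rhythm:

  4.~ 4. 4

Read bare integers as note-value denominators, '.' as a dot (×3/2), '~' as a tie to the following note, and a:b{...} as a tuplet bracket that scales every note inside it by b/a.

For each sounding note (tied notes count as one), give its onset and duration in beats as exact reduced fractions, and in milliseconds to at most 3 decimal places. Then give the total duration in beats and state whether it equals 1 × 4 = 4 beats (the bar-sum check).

1) 0.0ms=0b +2168.675ms=3b
2) 2168.675ms=3b +722.892ms=1b
Σ=4b of 4 (83bpm 4/4) — PASS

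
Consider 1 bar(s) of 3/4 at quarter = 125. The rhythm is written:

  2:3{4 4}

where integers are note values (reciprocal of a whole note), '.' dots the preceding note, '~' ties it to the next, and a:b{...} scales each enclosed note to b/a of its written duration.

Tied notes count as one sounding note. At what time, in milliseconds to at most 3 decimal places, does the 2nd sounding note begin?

note 2 onset = 3/2b = 720.0ms

1. 0.0ms @ 0 + 720.0ms (3/2)
2. 720.0ms @ 3/2 + 720.0ms (3/2)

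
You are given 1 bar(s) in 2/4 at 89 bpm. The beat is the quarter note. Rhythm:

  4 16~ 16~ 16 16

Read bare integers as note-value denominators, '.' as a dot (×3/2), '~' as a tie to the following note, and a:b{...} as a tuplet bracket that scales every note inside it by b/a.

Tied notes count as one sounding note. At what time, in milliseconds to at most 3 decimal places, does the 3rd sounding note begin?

1. 0.0ms @ 0 + 674.157ms (1)
2. 674.157ms @ 1 + 505.618ms (3/4)
3. 1179.775ms @ 7/4 + 168.539ms (1/4)

note 3 onset = 7/4b = 1179.775ms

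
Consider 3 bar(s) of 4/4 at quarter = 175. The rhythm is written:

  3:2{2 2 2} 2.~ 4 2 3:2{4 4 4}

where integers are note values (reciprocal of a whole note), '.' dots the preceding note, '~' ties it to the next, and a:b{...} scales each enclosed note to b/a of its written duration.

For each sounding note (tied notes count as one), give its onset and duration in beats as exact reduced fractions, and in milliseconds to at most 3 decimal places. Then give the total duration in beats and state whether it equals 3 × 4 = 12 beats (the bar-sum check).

1) 0.0ms=0b +457.143ms=4/3b
2) 457.143ms=4/3b +457.143ms=4/3b
3) 914.286ms=8/3b +457.143ms=4/3b
4) 1371.429ms=4b +1371.429ms=4b
5) 2742.857ms=8b +685.714ms=2b
6) 3428.571ms=10b +228.571ms=2/3b
7) 3657.143ms=32/3b +228.571ms=2/3b
8) 3885.714ms=34/3b +228.571ms=2/3b
Σ=12b of 12 (175bpm 4/4) — PASS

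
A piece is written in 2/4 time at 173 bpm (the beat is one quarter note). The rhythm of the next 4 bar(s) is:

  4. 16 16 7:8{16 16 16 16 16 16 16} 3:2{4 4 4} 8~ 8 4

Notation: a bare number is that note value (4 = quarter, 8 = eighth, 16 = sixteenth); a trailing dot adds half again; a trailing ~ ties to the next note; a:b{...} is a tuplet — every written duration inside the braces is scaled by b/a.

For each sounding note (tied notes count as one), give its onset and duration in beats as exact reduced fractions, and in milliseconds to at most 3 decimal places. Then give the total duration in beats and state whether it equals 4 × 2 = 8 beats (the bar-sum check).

1) 0.0ms=0b +520.231ms=3/2b
2) 520.231ms=3/2b +86.705ms=1/4b
3) 606.936ms=7/4b +86.705ms=1/4b
4) 693.642ms=2b +99.092ms=2/7b
5) 792.733ms=16/7b +99.092ms=2/7b
6) 891.825ms=18/7b +99.092ms=2/7b
7) 990.917ms=20/7b +99.092ms=2/7b
8) 1090.008ms=22/7b +99.092ms=2/7b
9) 1189.1ms=24/7b +99.092ms=2/7b
10) 1288.192ms=26/7b +99.092ms=2/7b
11) 1387.283ms=4b +231.214ms=2/3b
12) 1618.497ms=14/3b +231.214ms=2/3b
13) 1849.711ms=16/3b +231.214ms=2/3b
14) 2080.925ms=6b +346.821ms=1b
15) 2427.746ms=7b +346.821ms=1b
Σ=8b of 8 (173bpm 2/4) — PASS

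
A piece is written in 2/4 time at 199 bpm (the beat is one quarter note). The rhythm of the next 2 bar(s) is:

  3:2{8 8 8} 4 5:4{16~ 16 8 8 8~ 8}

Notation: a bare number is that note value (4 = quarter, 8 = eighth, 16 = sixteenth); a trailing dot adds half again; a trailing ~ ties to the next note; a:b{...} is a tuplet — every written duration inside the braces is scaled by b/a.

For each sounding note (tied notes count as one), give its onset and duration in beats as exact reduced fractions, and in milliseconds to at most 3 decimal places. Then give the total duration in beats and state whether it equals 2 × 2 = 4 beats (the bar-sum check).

1) 0.0ms=0b +100.503ms=1/3b
2) 100.503ms=1/3b +100.503ms=1/3b
3) 201.005ms=2/3b +100.503ms=1/3b
4) 301.508ms=1b +301.508ms=1b
5) 603.015ms=2b +120.603ms=2/5b
6) 723.618ms=12/5b +120.603ms=2/5b
7) 844.221ms=14/5b +120.603ms=2/5b
8) 964.824ms=16/5b +241.206ms=4/5b
Σ=4b of 4 (199bpm 2/4) — PASS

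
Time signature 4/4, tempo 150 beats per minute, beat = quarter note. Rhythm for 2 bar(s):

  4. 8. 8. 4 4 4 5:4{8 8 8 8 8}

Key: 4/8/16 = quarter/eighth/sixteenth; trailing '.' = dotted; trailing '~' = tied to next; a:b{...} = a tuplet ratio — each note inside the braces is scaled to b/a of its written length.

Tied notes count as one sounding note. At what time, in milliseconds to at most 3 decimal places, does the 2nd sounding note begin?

note 2 onset = 3/2b = 600.0ms

1. 0.0ms @ 0 + 600.0ms (3/2)
2. 600.0ms @ 3/2 + 300.0ms (3/4)
3. 900.0ms @ 9/4 + 300.0ms (3/4)
4. 1200.0ms @ 3 + 400.0ms (1)
5. 1600.0ms @ 4 + 400.0ms (1)
6. 2000.0ms @ 5 + 400.0ms (1)
7. 2400.0ms @ 6 + 160.0ms (2/5)
8. 2560.0ms @ 32/5 + 160.0ms (2/5)
9. 2720.0ms @ 34/5 + 160.0ms (2/5)
10. 2880.0ms @ 36/5 + 160.0ms (2/5)
11. 3040.0ms @ 38/5 + 160.0ms (2/5)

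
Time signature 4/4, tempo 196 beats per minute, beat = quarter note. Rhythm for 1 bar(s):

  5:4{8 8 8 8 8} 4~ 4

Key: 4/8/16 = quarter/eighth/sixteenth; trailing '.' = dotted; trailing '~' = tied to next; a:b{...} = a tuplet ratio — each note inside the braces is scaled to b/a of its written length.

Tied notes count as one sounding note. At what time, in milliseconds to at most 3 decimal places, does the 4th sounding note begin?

note 4 onset = 6/5b = 367.347ms

1. 0.0ms @ 0 + 122.449ms (2/5)
2. 122.449ms @ 2/5 + 122.449ms (2/5)
3. 244.898ms @ 4/5 + 122.449ms (2/5)
4. 367.347ms @ 6/5 + 122.449ms (2/5)
5. 489.796ms @ 8/5 + 122.449ms (2/5)
6. 612.245ms @ 2 + 612.245ms (2)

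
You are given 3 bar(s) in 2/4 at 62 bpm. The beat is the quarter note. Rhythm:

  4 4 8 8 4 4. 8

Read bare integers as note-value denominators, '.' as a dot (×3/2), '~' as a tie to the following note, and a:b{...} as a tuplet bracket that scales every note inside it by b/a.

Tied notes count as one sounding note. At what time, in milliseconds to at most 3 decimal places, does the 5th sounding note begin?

note 5 onset = 3b = 2903.226ms

1. 0.0ms @ 0 + 967.742ms (1)
2. 967.742ms @ 1 + 967.742ms (1)
3. 1935.484ms @ 2 + 483.871ms (1/2)
4. 2419.355ms @ 5/2 + 483.871ms (1/2)
5. 2903.226ms @ 3 + 967.742ms (1)
6. 3870.968ms @ 4 + 1451.613ms (3/2)
7. 5322.581ms @ 11/2 + 483.871ms (1/2)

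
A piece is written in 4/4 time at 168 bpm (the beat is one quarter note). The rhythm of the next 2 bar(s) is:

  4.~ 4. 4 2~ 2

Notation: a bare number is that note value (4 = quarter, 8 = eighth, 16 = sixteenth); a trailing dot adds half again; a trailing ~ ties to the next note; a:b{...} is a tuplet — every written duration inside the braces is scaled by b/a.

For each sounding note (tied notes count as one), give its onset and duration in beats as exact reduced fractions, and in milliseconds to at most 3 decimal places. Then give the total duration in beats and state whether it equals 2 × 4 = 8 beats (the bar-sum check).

1) 0.0ms=0b +1071.429ms=3b
2) 1071.429ms=3b +357.143ms=1b
3) 1428.571ms=4b +1428.571ms=4b
Σ=8b of 8 (168bpm 4/4) — PASS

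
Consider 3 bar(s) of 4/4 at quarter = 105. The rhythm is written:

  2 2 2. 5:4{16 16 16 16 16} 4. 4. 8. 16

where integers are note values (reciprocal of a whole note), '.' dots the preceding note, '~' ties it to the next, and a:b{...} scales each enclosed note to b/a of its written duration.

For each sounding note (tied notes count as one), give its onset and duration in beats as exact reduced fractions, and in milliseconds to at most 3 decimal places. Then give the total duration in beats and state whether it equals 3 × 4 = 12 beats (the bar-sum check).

1) 0.0ms=0b +1142.857ms=2b
2) 1142.857ms=2b +1142.857ms=2b
3) 2285.714ms=4b +1714.286ms=3b
4) 4000.0ms=7b +114.286ms=1/5b
5) 4114.286ms=36/5b +114.286ms=1/5b
6) 4228.571ms=37/5b +114.286ms=1/5b
7) 4342.857ms=38/5b +114.286ms=1/5b
8) 4457.143ms=39/5b +114.286ms=1/5b
9) 4571.429ms=8b +857.143ms=3/2b
10) 5428.571ms=19/2b +857.143ms=3/2b
11) 6285.714ms=11b +428.571ms=3/4b
12) 6714.286ms=47/4b +142.857ms=1/4b
Σ=12b of 12 (105bpm 4/4) — PASS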